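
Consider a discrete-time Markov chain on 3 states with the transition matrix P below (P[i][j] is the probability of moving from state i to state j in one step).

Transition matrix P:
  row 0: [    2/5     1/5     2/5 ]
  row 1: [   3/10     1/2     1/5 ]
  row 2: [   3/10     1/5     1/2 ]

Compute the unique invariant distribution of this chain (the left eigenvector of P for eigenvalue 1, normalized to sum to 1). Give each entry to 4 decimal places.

Balance equations π_j = Σ_i π_i·P[i][j]:
  π_0 = 2/5·π_0 + 3/10·π_1 + 3/10·π_2
  π_1 = 1/5·π_0 + 1/2·π_1 + 1/5·π_2
  normalize: π_0 + π_1 + π_2 = 1
Solving the linear system gives exactly π = [1/3, 2/7, 8/21].

π = [0.3333, 0.2857, 0.3810]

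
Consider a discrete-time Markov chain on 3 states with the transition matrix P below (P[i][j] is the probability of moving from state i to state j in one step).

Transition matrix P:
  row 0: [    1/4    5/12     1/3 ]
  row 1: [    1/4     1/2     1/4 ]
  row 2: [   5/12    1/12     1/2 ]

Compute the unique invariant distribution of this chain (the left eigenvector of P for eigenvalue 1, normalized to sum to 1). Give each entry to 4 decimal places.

π = [0.3113, 0.3208, 0.3679]

Balance equations π_j = Σ_i π_i·P[i][j]:
  π_0 = 1/4·π_0 + 1/4·π_1 + 5/12·π_2
  π_1 = 5/12·π_0 + 1/2·π_1 + 1/12·π_2
  normalize: π_0 + π_1 + π_2 = 1
Solving the linear system gives exactly π = [33/106, 17/53, 39/106].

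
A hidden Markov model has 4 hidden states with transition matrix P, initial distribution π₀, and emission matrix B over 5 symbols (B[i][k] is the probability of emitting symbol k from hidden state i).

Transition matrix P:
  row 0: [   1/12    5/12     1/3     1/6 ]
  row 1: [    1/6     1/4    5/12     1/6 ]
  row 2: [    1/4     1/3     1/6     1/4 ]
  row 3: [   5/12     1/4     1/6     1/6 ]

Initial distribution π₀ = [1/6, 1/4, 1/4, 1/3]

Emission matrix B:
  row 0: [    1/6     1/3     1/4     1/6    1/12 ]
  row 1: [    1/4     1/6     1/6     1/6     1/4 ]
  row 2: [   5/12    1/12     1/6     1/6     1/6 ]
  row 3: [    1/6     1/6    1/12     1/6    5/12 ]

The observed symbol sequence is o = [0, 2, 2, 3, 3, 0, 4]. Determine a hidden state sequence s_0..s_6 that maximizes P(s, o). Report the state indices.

path = [2, 0, 1, 2, 1, 2, 3]

t=0: δ = [2.778e-02, 6.250e-02, 1.042e-01, 5.556e-02]  (obs o_0=0)
t=1: δ = [6.510e-03, 5.787e-03, 4.340e-03, 2.170e-03]  ψ = [2, 2, 1, 2]  (obs o_1=2)
t=2: δ = [2.713e-04, 4.521e-04, 4.019e-04, 9.042e-05]  ψ = [2, 0, 1, 0]  (obs o_2=2)
t=3: δ = [1.674e-05, 2.233e-05, 3.140e-05, 1.674e-05]  ψ = [2, 2, 1, 2]  (obs o_3=3)
t=4: δ = [1.308e-06, 1.744e-06, 1.550e-06, 1.308e-06]  ψ = [2, 2, 1, 2]  (obs o_4=3)
t=5: δ = [9.085e-08, 1.363e-07, 3.028e-07, 6.460e-08]  ψ = [3, 0, 1, 2]  (obs o_5=0)
t=6: δ = [6.309e-09, 2.524e-08, 9.463e-09, 3.154e-08]  ψ = [2, 2, 1, 2]  (obs o_6=4)
backtrack: best end state = 3; path = [2, 0, 1, 2, 1, 2, 3]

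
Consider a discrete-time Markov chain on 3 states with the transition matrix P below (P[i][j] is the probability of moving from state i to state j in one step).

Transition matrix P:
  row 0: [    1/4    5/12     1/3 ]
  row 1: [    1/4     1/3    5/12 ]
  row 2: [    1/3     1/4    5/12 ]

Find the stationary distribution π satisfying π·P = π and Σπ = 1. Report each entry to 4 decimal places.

π = [0.2828, 0.3241, 0.3931]

Balance equations π_j = Σ_i π_i·P[i][j]:
  π_0 = 1/4·π_0 + 1/4·π_1 + 1/3·π_2
  π_1 = 5/12·π_0 + 1/3·π_1 + 1/4·π_2
  normalize: π_0 + π_1 + π_2 = 1
Solving the linear system gives exactly π = [41/145, 47/145, 57/145].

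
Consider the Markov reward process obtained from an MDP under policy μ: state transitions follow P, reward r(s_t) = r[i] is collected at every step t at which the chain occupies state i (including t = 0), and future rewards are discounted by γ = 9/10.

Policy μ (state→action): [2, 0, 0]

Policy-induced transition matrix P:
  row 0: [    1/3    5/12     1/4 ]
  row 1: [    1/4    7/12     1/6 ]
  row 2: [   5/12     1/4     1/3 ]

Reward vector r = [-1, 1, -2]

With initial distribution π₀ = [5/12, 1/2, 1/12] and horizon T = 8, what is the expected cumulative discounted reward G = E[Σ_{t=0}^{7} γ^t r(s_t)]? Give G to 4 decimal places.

t=0: π = [0.4167, 0.5000, 0.0833], E[r] = -0.0833, γ^t·E[r] = -0.083333, running G = -0.083333
t=1: π = [0.2986, 0.4861, 0.2153], E[r] = -0.2431, γ^t·E[r] = -0.218750, running G = -0.302083
t=2: π = [0.3108, 0.4618, 0.2274], E[r] = -0.3038, γ^t·E[r] = -0.246094, running G = -0.548177
t=3: π = [0.3138, 0.4557, 0.2305], E[r] = -0.3190, γ^t·E[r] = -0.232559, running G = -0.780736
t=4: π = [0.3146, 0.4542, 0.2312], E[r] = -0.3228, γ^t·E[r] = -0.211794, running G = -0.992530
t=5: π = [0.3148, 0.4538, 0.2314], E[r] = -0.3238, γ^t·E[r] = -0.191176, running G = -1.183706
t=6: π = [0.3148, 0.4537, 0.2315], E[r] = -0.3240, γ^t·E[r] = -0.172184, running G = -1.355890
t=7: π = [0.3148, 0.4537, 0.2315], E[r] = -0.3241, γ^t·E[r] = -0.154994, running G = -1.510884

G = -1.5109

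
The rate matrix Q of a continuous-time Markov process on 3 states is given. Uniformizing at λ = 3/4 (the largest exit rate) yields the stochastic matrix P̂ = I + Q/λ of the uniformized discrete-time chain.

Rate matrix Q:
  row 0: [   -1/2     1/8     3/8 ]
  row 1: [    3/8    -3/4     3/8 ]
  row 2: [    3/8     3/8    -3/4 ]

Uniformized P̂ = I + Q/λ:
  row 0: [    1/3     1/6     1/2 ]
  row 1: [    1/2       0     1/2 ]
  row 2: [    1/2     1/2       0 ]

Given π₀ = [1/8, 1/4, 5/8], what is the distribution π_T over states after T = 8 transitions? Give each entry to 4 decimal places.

t=0: π = [0.1250, 0.2500, 0.6250]
t=1: π = [0.4792, 0.3333, 0.1875]
t=2: π = [0.4201, 0.1736, 0.4063]
t=3: π = [0.4300, 0.2731, 0.2969]
t=4: π = [0.4283, 0.2201, 0.3516]
t=5: π = [0.4286, 0.2472, 0.3242]
t=6: π = [0.4286, 0.2335, 0.3379]
t=7: π = [0.4286, 0.2404, 0.3311]
t=8: π = [0.4286, 0.2370, 0.3345]

π = [0.4286, 0.2370, 0.3345]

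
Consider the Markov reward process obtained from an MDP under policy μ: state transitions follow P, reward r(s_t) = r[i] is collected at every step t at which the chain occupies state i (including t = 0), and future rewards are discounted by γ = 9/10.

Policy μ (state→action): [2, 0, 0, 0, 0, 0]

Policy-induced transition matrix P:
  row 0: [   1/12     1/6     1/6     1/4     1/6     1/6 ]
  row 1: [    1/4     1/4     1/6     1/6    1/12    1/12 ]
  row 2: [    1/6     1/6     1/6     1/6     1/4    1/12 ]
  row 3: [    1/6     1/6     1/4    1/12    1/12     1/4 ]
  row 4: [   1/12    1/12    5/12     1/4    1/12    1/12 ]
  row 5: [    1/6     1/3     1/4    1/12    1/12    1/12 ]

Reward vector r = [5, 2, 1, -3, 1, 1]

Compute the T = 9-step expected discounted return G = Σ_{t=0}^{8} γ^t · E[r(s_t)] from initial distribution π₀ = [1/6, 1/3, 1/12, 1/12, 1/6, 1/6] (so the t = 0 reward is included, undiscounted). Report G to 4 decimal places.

G = 7.6355

t=0: π = [0.1667, 0.3333, 0.0833, 0.0833, 0.1667, 0.1667], E[r] = 1.6667, γ^t·E[r] = 1.666667, running G = 1.666667
t=1: π = [0.1667, 0.2083, 0.2292, 0.1736, 0.1111, 0.1111], E[r] = 1.1806, γ^t·E[r] = 1.062500, running G = 2.729167
t=2: π = [0.1609, 0.1933, 0.2182, 0.1661, 0.1354, 0.1262], E[r] = 1.1725, γ^t·E[r] = 0.949688, running G = 3.678854
t=3: π = [0.1581, 0.1925, 0.2249, 0.1670, 0.1331, 0.1244], E[r] = 1.1568, γ^t·E[r] = 0.843328, running G = 4.522182
t=4: π = [0.1584, 0.1924, 0.2242, 0.1666, 0.1340, 0.1243], E[r] = 1.1595, γ^t·E[r] = 0.760778, running G = 5.282960
t=5: π = [0.1583, 0.1923, 0.2244, 0.1668, 0.1339, 0.1243], E[r] = 1.1584, γ^t·E[r] = 0.684032, running G = 5.966992
t=6: π = [0.1583, 0.1922, 0.2244, 0.1668, 0.1339, 0.1243], E[r] = 1.1585, γ^t·E[r] = 0.615696, running G = 6.582689
t=7: π = [0.1583, 0.1922, 0.2244, 0.1668, 0.1339, 0.1243], E[r] = 1.1585, γ^t·E[r] = 0.554115, running G = 7.136803
t=8: π = [0.1583, 0.1922, 0.2244, 0.1668, 0.1339, 0.1243], E[r] = 1.1585, γ^t·E[r] = 0.498704, running G = 7.635507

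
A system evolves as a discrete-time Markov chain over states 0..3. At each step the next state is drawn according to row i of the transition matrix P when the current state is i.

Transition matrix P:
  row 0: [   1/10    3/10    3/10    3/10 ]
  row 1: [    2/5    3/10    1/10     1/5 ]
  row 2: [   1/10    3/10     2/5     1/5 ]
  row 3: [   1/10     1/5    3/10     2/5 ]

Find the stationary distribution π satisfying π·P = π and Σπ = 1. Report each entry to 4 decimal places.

π = [0.1818, 0.2727, 0.2727, 0.2727]

Balance equations π_j = Σ_i π_i·P[i][j]:
  π_0 = 1/10·π_0 + 2/5·π_1 + 1/10·π_2 + 1/10·π_3
  π_1 = 3/10·π_0 + 3/10·π_1 + 3/10·π_2 + 1/5·π_3
  π_2 = 3/10·π_0 + 1/10·π_1 + 2/5·π_2 + 3/10·π_3
  normalize: π_0 + π_1 + π_2 + π_3 = 1
Solving the linear system gives exactly π = [2/11, 3/11, 3/11, 3/11].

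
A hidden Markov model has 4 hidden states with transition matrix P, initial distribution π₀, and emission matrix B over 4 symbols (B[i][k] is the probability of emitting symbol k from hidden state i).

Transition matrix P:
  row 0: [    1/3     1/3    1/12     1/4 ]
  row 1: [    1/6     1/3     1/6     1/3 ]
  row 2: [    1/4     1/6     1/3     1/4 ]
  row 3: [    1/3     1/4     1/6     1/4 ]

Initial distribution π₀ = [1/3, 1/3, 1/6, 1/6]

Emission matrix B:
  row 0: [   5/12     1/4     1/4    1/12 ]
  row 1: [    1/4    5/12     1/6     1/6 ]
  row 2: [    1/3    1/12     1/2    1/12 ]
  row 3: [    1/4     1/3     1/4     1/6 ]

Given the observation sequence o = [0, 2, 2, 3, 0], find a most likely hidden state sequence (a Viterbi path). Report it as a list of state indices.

path = [2, 2, 2, 3, 0]

t=0: δ = [1.389e-01, 8.333e-02, 5.556e-02, 4.167e-02]  (obs o_0=0)
t=1: δ = [1.157e-02, 7.716e-03, 9.259e-03, 8.681e-03]  ψ = [0, 0, 2, 0]  (obs o_1=2)
t=2: δ = [9.645e-04, 6.430e-04, 1.543e-03, 7.234e-04]  ψ = [0, 0, 2, 0]  (obs o_2=2)
t=3: δ = [3.215e-05, 5.358e-05, 4.287e-05, 6.430e-05]  ψ = [2, 0, 2, 2]  (obs o_3=3)
t=4: δ = [8.931e-06, 4.465e-06, 4.763e-06, 4.465e-06]  ψ = [3, 1, 2, 1]  (obs o_4=0)
backtrack: best end state = 0; path = [2, 2, 2, 3, 0]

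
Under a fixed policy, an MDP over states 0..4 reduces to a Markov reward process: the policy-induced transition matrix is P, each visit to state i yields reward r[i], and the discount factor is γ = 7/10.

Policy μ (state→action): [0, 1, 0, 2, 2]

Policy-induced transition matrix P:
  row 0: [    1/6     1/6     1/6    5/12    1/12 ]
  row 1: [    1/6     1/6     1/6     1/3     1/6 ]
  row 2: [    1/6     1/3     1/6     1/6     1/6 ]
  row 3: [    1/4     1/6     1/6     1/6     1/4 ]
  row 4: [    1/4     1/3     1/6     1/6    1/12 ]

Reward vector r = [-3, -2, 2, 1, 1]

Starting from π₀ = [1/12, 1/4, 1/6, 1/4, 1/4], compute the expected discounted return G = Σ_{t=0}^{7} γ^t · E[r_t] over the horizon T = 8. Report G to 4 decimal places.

G = -0.6073

t=0: π = [0.0833, 0.2500, 0.1667, 0.2500, 0.2500], E[r] = 0.0833, γ^t·E[r] = 0.083333, running G = 0.083333
t=1: π = [0.2083, 0.2361, 0.1667, 0.2292, 0.1597], E[r] = -0.3750, γ^t·E[r] = -0.262500, running G = -0.179167
t=2: π = [0.1991, 0.2211, 0.1667, 0.2581, 0.1551], E[r] = -0.2928, γ^t·E[r] = -0.143484, running G = -0.322650
t=3: π = [0.2011, 0.2203, 0.1667, 0.2533, 0.1587], E[r] = -0.2986, γ^t·E[r] = -0.102424, running G = -0.425074
t=4: π = [0.2010, 0.2209, 0.1667, 0.2537, 0.1578], E[r] = -0.3000, γ^t·E[r] = -0.072025, running G = -0.497099
t=5: π = [0.2010, 0.2207, 0.1667, 0.2537, 0.1579], E[r] = -0.2994, γ^t·E[r] = -0.050317, running G = -0.547415
t=6: π = [0.2010, 0.2208, 0.1667, 0.2537, 0.1579], E[r] = -0.2995, γ^t·E[r] = -0.035236, running G = -0.582651
t=7: π = [0.2010, 0.2208, 0.1667, 0.2537, 0.1579], E[r] = -0.2995, γ^t·E[r] = -0.024664, running G = -0.607315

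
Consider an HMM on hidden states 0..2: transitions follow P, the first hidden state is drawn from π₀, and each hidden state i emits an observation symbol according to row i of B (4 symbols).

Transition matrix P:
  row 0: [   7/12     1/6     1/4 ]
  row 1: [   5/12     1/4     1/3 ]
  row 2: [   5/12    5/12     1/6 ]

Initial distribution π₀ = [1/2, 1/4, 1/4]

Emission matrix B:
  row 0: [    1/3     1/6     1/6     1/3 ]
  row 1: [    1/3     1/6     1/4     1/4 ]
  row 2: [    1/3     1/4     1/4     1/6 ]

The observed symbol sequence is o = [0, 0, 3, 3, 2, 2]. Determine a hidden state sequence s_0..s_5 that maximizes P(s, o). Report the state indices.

path = [0, 0, 0, 0, 0, 0]

t=0: δ = [1.667e-01, 8.333e-02, 8.333e-02]  (obs o_0=0)
t=1: δ = [3.241e-02, 1.157e-02, 1.389e-02]  ψ = [0, 2, 0]  (obs o_1=0)
t=2: δ = [6.301e-03, 1.447e-03, 1.350e-03]  ψ = [0, 2, 0]  (obs o_2=3)
t=3: δ = [1.225e-03, 2.626e-04, 2.626e-04]  ψ = [0, 0, 0]  (obs o_3=3)
t=4: δ = [1.191e-04, 5.105e-05, 7.658e-05]  ψ = [0, 0, 0]  (obs o_4=2)
t=5: δ = [1.158e-05, 7.977e-06, 7.445e-06]  ψ = [0, 2, 0]  (obs o_5=2)
backtrack: best end state = 0; path = [0, 0, 0, 0, 0, 0]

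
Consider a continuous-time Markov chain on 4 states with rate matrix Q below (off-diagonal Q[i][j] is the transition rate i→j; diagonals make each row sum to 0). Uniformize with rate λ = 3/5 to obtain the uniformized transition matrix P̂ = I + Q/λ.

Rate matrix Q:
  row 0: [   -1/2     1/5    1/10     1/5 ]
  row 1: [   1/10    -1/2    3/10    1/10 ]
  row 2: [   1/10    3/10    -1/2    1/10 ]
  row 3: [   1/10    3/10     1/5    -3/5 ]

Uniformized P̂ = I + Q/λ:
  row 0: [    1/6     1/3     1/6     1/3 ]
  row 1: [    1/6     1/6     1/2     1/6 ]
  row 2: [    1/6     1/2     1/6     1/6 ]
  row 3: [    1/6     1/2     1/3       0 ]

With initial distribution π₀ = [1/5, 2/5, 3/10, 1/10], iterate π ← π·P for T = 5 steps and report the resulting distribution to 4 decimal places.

t=0: π = [0.2000, 0.4000, 0.3000, 0.1000]
t=1: π = [0.1667, 0.3333, 0.3167, 0.1833]
t=2: π = [0.1667, 0.3611, 0.3083, 0.1639]
t=3: π = [0.1667, 0.3519, 0.3144, 0.1671]
t=4: π = [0.1667, 0.3549, 0.3118, 0.1666]
t=5: π = [0.1667, 0.3539, 0.3127, 0.1667]

π = [0.1667, 0.3539, 0.3127, 0.1667]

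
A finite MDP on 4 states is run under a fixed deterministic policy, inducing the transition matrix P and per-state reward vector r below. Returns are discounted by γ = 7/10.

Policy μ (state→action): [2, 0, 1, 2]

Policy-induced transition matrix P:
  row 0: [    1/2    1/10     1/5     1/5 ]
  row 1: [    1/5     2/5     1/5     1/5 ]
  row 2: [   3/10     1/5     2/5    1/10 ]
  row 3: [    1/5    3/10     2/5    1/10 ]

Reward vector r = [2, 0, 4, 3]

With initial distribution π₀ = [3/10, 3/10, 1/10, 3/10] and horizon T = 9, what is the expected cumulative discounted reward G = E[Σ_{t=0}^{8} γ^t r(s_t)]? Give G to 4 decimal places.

G = 6.8392

t=0: π = [0.3000, 0.3000, 0.1000, 0.3000], E[r] = 1.9000, γ^t·E[r] = 1.900000, running G = 1.900000
t=1: π = [0.3000, 0.2600, 0.2800, 0.1600], E[r] = 2.2000, γ^t·E[r] = 1.540000, running G = 3.440000
t=2: π = [0.3180, 0.2380, 0.2880, 0.1560], E[r] = 2.2560, γ^t·E[r] = 1.105440, running G = 4.545440
t=3: π = [0.3242, 0.2314, 0.2888, 0.1556], E[r] = 2.2704, γ^t·E[r] = 0.778747, running G = 5.324187
t=4: π = [0.3261, 0.2294, 0.2889, 0.1556], E[r] = 2.2745, γ^t·E[r] = 0.546103, running G = 5.870290
t=5: π = [0.3267, 0.2288, 0.2889, 0.1556], E[r] = 2.2757, γ^t·E[r] = 0.382474, running G = 6.252763
t=6: π = [0.3269, 0.2286, 0.2889, 0.1556], E[r] = 2.2760, γ^t·E[r] = 0.267774, running G = 6.520537
t=7: π = [0.3270, 0.2286, 0.2889, 0.1556], E[r] = 2.2761, γ^t·E[r] = 0.187450, running G = 6.707987
t=8: π = [0.3270, 0.2286, 0.2889, 0.1556], E[r] = 2.2762, γ^t·E[r] = 0.131217, running G = 6.839204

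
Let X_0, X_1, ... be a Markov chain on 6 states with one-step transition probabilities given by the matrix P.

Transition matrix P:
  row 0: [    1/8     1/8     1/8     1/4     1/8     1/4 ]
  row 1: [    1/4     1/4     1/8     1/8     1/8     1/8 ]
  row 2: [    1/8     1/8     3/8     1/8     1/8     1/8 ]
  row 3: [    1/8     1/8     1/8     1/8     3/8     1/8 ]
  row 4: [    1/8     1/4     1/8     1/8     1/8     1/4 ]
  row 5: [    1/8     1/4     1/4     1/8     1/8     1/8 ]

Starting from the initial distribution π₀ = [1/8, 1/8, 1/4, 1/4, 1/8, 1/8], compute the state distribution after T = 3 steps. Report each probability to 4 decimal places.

π = [0.1487, 0.1895, 0.1946, 0.1433, 0.1606, 0.1633]

t=0: π = [0.1250, 0.1250, 0.2500, 0.2500, 0.1250, 0.1250]
t=1: π = [0.1406, 0.1719, 0.2031, 0.1406, 0.1875, 0.1563]
t=2: π = [0.1465, 0.1895, 0.1953, 0.1426, 0.1602, 0.1660]
t=3: π = [0.1487, 0.1895, 0.1946, 0.1433, 0.1606, 0.1633]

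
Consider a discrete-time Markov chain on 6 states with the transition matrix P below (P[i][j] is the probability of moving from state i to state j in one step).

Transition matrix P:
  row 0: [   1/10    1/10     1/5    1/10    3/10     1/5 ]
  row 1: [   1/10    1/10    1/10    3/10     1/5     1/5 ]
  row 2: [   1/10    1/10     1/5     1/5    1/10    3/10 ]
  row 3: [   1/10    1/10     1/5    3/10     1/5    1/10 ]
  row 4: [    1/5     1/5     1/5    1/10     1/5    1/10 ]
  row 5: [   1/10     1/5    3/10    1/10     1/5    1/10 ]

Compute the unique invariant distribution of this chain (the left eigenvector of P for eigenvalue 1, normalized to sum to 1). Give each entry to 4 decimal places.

Balance equations π_j = Σ_i π_i·P[i][j]:
  π_0 = 1/10·π_0 + 1/10·π_1 + 1/10·π_2 + 1/10·π_3 + 1/5·π_4 + 1/10·π_5
  π_1 = 1/10·π_0 + 1/10·π_1 + 1/10·π_2 + 1/10·π_3 + 1/5·π_4 + 1/5·π_5
  π_2 = 1/5·π_0 + 1/10·π_1 + 1/5·π_2 + 1/5·π_3 + 1/5·π_4 + 3/10·π_5
  π_3 = 1/10·π_0 + 3/10·π_1 + 1/5·π_2 + 3/10·π_3 + 1/10·π_4 + 1/10·π_5
  π_4 = 3/10·π_0 + 1/5·π_1 + 1/10·π_2 + 1/5·π_3 + 1/5·π_4 + 1/5·π_5
  normalize: π_0 + π_1 + π_2 + π_3 + π_4 + π_5 = 1
Solving the linear system gives exactly π = [1273/10683, 13054/96147, 241/1187, 17722/96147, 2047/10683, 15970/96147].

π = [0.1192, 0.1358, 0.2030, 0.1843, 0.1916, 0.1661]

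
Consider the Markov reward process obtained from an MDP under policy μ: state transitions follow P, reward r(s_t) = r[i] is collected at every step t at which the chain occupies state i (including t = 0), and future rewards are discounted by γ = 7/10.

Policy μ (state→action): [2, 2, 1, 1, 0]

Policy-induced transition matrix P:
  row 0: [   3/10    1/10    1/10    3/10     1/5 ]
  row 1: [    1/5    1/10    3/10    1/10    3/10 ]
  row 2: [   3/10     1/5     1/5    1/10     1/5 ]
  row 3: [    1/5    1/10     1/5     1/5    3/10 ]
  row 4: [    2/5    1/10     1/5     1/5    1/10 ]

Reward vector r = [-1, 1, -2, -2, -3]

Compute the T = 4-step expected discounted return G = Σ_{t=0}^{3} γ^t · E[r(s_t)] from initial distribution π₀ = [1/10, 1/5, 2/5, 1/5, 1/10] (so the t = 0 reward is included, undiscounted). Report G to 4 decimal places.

G = -3.7739

t=0: π = [0.1000, 0.2000, 0.4000, 0.2000, 0.1000], E[r] = -1.4000, γ^t·E[r] = -1.400000, running G = -1.400000
t=1: π = [0.2700, 0.1400, 0.2100, 0.1500, 0.2300], E[r] = -1.5400, γ^t·E[r] = -1.078000, running G = -2.478000
t=2: π = [0.2940, 0.1210, 0.1870, 0.1920, 0.2060], E[r] = -1.5490, γ^t·E[r] = -0.759010, running G = -3.237010
t=3: π = [0.2893, 0.1187, 0.1827, 0.1986, 0.2107], E[r] = -1.5653, γ^t·E[r] = -0.536898, running G = -3.773908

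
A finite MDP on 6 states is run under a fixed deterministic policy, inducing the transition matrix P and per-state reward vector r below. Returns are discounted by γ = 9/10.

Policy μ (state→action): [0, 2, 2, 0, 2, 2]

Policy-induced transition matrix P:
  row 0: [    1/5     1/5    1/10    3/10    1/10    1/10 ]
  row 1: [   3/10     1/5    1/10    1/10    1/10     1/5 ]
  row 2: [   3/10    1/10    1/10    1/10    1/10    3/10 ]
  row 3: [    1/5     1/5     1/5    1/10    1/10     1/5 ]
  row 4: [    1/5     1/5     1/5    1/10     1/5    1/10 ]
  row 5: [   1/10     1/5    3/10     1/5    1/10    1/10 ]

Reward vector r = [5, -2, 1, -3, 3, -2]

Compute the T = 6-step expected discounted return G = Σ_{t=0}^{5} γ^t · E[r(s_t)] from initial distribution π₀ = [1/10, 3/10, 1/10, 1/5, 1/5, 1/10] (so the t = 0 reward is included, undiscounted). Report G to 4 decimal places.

G = 1.4213

t=0: π = [0.1000, 0.3000, 0.1000, 0.2000, 0.2000, 0.1000], E[r] = -0.2000, γ^t·E[r] = -0.200000, running G = -0.200000
t=1: π = [0.2300, 0.1900, 0.1600, 0.1300, 0.1200, 0.1700], E[r] = 0.5600, γ^t·E[r] = 0.504000, running G = 0.304000
t=2: π = [0.2180, 0.1840, 0.1590, 0.1630, 0.1120, 0.1640], E[r] = 0.4000, γ^t·E[r] = 0.324000, running G = 0.628000
t=3: π = [0.2179, 0.1841, 0.1603, 0.1600, 0.1112, 0.1665], E[r] = 0.4022, γ^t·E[r] = 0.293204, running G = 0.921204
t=4: π = [0.2178, 0.1840, 0.1604, 0.1602, 0.1111, 0.1665], E[r] = 0.4012, γ^t·E[r] = 0.263201, running G = 1.184405
t=5: π = [0.2178, 0.1840, 0.1604, 0.1602, 0.1111, 0.1665], E[r] = 0.4012, γ^t·E[r] = 0.236896, running G = 1.421301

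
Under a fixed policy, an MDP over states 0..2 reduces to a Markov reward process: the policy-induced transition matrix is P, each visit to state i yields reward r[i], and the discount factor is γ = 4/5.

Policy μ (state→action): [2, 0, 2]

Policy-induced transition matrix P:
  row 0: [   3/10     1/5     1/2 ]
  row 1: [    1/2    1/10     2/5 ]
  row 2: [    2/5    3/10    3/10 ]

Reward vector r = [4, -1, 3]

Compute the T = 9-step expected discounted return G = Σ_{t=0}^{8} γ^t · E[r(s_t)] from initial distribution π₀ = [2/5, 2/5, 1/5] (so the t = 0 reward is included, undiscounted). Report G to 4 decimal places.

G = 10.2779

t=0: π = [0.4000, 0.4000, 0.2000], E[r] = 1.8000, γ^t·E[r] = 1.800000, running G = 1.800000
t=1: π = [0.4000, 0.1800, 0.4200], E[r] = 2.6800, γ^t·E[r] = 2.144000, running G = 3.944000
t=2: π = [0.3780, 0.2240, 0.3980], E[r] = 2.4820, γ^t·E[r] = 1.588480, running G = 5.532480
t=3: π = [0.3846, 0.2174, 0.3980], E[r] = 2.5150, γ^t·E[r] = 1.287680, running G = 6.820160
t=4: π = [0.3833, 0.2181, 0.3987], E[r] = 2.5110, γ^t·E[r] = 1.028522, running G = 7.848682
t=5: π = [0.3835, 0.2181, 0.3985], E[r] = 2.5112, γ^t·E[r] = 0.822882, running G = 8.671564
t=6: π = [0.3835, 0.2180, 0.3985], E[r] = 2.5113, γ^t·E[r] = 0.658322, running G = 9.329886
t=7: π = [0.3835, 0.2180, 0.3985], E[r] = 2.5113, γ^t·E[r] = 0.526652, running G = 9.856538
t=8: π = [0.3835, 0.2180, 0.3985], E[r] = 2.5113, γ^t·E[r] = 0.421323, running G = 10.277861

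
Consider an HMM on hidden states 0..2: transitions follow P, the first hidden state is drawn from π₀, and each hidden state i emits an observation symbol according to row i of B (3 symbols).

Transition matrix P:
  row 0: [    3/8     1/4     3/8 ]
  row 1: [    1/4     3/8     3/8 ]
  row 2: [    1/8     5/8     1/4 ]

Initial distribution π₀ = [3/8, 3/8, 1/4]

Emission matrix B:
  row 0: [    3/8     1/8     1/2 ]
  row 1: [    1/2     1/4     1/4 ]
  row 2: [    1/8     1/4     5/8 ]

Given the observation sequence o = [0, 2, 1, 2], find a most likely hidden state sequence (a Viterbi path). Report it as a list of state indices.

path = [1, 2, 1, 2]

t=0: δ = [1.406e-01, 1.875e-01, 3.125e-02]  (obs o_0=0)
t=1: δ = [2.637e-02, 1.758e-02, 4.395e-02]  ψ = [0, 1, 1]  (obs o_1=2)
t=2: δ = [1.236e-03, 6.866e-03, 2.747e-03]  ψ = [0, 2, 2]  (obs o_2=1)
t=3: δ = [8.583e-04, 6.437e-04, 1.609e-03]  ψ = [1, 1, 1]  (obs o_3=2)
backtrack: best end state = 2; path = [1, 2, 1, 2]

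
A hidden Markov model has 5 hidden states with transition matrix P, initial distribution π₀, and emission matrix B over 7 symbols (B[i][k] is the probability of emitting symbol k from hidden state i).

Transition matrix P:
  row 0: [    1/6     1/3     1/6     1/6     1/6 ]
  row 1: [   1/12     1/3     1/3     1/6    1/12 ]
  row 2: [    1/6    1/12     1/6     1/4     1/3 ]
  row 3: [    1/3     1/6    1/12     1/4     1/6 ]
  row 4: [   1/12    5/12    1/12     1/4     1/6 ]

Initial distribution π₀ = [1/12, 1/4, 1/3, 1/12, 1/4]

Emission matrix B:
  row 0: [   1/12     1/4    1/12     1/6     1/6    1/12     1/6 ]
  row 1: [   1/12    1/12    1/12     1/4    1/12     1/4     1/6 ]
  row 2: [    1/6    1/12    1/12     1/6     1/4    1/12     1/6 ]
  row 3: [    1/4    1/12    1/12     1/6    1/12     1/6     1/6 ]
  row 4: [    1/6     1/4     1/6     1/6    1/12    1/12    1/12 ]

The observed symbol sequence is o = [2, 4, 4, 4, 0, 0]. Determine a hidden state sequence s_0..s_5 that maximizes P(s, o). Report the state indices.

t=0: δ = [6.944e-03, 2.083e-02, 2.778e-02, 6.944e-03, 4.167e-02]  (obs o_0=2)
t=1: δ = [7.716e-04, 1.447e-03, 1.736e-03, 8.681e-04, 7.716e-04]  ψ = [2, 4, 1, 4, 2]  (obs o_1=4)
t=2: δ = [4.823e-05, 4.019e-05, 1.206e-04, 3.617e-05, 4.823e-05]  ψ = [2, 1, 1, 2, 2]  (obs o_2=4)
t=3: δ = [3.349e-06, 1.674e-06, 5.023e-06, 2.512e-06, 3.349e-06]  ψ = [2, 4, 2, 2, 2]  (obs o_3=4)
t=4: δ = [6.977e-08, 1.163e-07, 1.395e-07, 3.140e-07, 2.791e-07]  ψ = [2, 4, 2, 2, 2]  (obs o_4=0)
t=5: δ = [8.721e-09, 9.690e-09, 6.460e-09, 1.962e-08, 8.721e-09]  ψ = [3, 4, 1, 3, 3]  (obs o_5=0)
backtrack: best end state = 3; path = [4, 1, 2, 2, 3, 3]

path = [4, 1, 2, 2, 3, 3]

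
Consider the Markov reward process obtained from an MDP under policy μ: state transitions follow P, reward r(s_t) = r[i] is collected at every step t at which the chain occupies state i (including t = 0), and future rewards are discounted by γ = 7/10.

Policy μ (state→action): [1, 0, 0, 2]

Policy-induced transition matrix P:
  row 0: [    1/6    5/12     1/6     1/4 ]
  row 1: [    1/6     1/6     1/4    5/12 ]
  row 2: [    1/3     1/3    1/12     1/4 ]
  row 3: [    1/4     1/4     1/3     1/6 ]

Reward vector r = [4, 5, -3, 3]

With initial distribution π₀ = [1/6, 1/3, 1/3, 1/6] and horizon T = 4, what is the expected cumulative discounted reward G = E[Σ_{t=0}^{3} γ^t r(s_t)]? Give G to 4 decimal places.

G = 5.7273

t=0: π = [0.1667, 0.3333, 0.3333, 0.1667], E[r] = 1.8333, γ^t·E[r] = 1.833333, running G = 1.833333
t=1: π = [0.2361, 0.2778, 0.1944, 0.2917], E[r] = 2.6250, γ^t·E[r] = 1.837500, running G = 3.670833
t=2: π = [0.2234, 0.2824, 0.2222, 0.2720], E[r] = 2.4549, γ^t·E[r] = 1.202882, running G = 4.873715
t=3: π = [0.2264, 0.2822, 0.2170, 0.2744], E[r] = 2.4887, γ^t·E[r] = 0.853629, running G = 5.727345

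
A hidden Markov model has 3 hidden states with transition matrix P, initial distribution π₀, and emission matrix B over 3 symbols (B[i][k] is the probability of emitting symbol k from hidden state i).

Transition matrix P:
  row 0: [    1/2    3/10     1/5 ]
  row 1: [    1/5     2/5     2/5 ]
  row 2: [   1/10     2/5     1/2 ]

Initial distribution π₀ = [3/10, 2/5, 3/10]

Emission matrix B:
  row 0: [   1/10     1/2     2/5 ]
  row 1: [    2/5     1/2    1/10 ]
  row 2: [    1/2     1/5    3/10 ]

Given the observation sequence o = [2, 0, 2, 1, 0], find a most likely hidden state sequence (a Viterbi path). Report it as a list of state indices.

path = [2, 2, 2, 1, 2]

t=0: δ = [1.200e-01, 4.000e-02, 9.000e-02]  (obs o_0=2)
t=1: δ = [6.000e-03, 1.440e-02, 2.250e-02]  ψ = [0, 0, 2]  (obs o_1=0)
t=2: δ = [1.200e-03, 9.000e-04, 3.375e-03]  ψ = [0, 2, 2]  (obs o_2=2)
t=3: δ = [3.000e-04, 6.750e-04, 3.375e-04]  ψ = [0, 2, 2]  (obs o_3=1)
t=4: δ = [1.500e-05, 1.080e-04, 1.350e-04]  ψ = [0, 1, 1]  (obs o_4=0)
backtrack: best end state = 2; path = [2, 2, 2, 1, 2]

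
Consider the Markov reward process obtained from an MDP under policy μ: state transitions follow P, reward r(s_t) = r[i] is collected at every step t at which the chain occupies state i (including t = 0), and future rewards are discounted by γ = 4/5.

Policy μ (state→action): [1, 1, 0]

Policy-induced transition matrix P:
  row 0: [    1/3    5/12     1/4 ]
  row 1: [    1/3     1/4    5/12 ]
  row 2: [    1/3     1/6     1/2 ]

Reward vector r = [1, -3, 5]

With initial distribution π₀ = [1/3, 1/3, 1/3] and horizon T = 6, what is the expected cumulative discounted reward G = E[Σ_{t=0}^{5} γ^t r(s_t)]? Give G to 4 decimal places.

G = 4.9585

t=0: π = [0.3333, 0.3333, 0.3333], E[r] = 1.0000, γ^t·E[r] = 1.000000, running G = 1.000000
t=1: π = [0.3333, 0.2778, 0.3889], E[r] = 1.4444, γ^t·E[r] = 1.155556, running G = 2.155556
t=2: π = [0.3333, 0.2731, 0.3935], E[r] = 1.4815, γ^t·E[r] = 0.948148, running G = 3.103704
t=3: π = [0.3333, 0.2728, 0.3939], E[r] = 1.4846, γ^t·E[r] = 0.760099, running G = 3.863802
t=4: π = [0.3333, 0.2727, 0.3939], E[r] = 1.4848, γ^t·E[r] = 0.608184, running G = 4.471987
t=5: π = [0.3333, 0.2727, 0.3939], E[r] = 1.4848, γ^t·E[r] = 0.486555, running G = 4.958541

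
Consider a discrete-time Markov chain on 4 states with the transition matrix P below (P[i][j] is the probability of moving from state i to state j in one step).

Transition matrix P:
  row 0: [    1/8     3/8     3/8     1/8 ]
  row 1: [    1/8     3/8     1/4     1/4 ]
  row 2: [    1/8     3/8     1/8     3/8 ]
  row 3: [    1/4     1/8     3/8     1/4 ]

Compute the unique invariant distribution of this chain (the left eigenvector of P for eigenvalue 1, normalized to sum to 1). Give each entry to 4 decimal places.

Balance equations π_j = Σ_i π_i·P[i][j]:
  π_0 = 1/8·π_0 + 1/8·π_1 + 1/8·π_2 + 1/4·π_3
  π_1 = 3/8·π_0 + 3/8·π_1 + 3/8·π_2 + 1/8·π_3
  π_2 = 3/8·π_0 + 1/4·π_1 + 1/8·π_2 + 3/8·π_3
  normalize: π_0 + π_1 + π_2 + π_3 = 1
Solving the linear system gives exactly π = [91/576, 89/288, 155/576, 19/72].

π = [0.1580, 0.3090, 0.2691, 0.2639]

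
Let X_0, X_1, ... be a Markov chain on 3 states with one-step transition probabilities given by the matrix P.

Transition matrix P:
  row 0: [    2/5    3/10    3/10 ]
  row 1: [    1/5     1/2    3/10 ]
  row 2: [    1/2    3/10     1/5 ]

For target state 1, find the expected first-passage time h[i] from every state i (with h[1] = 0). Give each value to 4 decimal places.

First-step conditioning: h[1] = 0; for i ≠ 1, h[i] = 1 + Σ_k P[i][k]·h[k].
  h[0] = 1 + 2/5·h[0] + 3/10·h[2]
  h[2] = 1 + 1/2·h[0] + 1/5·h[2]
Solving the 2×2 linear system over states ≠ 1 gives exactly h = [10/3, 0, 10/3] (h[1] = 0 is the target).

h = [3.3333, 0.0000, 3.3333]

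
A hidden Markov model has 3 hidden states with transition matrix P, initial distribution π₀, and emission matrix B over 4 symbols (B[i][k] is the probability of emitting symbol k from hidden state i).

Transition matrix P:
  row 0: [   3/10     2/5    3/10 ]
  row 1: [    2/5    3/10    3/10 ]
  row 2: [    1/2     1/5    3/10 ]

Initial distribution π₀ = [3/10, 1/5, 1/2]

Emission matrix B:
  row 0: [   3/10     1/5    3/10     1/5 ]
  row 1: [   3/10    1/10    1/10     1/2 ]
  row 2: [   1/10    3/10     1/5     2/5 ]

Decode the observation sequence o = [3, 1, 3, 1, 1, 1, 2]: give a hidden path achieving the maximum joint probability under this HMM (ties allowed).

t=0: δ = [6.000e-02, 1.000e-01, 2.000e-01]  (obs o_0=3)
t=1: δ = [2.000e-02, 4.000e-03, 1.800e-02]  ψ = [2, 2, 2]  (obs o_1=1)
t=2: δ = [1.800e-03, 4.000e-03, 2.400e-03]  ψ = [2, 0, 0]  (obs o_2=3)
t=3: δ = [3.200e-04, 1.200e-04, 3.600e-04]  ψ = [1, 1, 1]  (obs o_3=1)
t=4: δ = [3.600e-05, 1.280e-05, 3.240e-05]  ψ = [2, 0, 2]  (obs o_4=1)
t=5: δ = [3.240e-06, 1.440e-06, 3.240e-06]  ψ = [2, 0, 0]  (obs o_5=1)
t=6: δ = [4.860e-07, 1.296e-07, 1.944e-07]  ψ = [2, 0, 0]  (obs o_6=2)
backtrack: best end state = 0; path = [2, 0, 1, 2, 0, 2, 0]

path = [2, 0, 1, 2, 0, 2, 0]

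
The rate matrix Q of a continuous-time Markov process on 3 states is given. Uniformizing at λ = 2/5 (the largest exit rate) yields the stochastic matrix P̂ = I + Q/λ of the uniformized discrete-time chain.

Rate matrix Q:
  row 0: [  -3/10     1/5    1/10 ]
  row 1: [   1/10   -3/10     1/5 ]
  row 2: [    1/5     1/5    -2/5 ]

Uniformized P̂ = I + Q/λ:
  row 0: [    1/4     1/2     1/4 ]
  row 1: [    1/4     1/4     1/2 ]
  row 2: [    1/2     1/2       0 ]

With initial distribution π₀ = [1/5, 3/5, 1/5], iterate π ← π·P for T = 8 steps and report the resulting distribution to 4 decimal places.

π = [0.3200, 0.4000, 0.2800]

t=0: π = [0.2000, 0.6000, 0.2000]
t=1: π = [0.3000, 0.3500, 0.3500]
t=2: π = [0.3375, 0.4125, 0.2500]
t=3: π = [0.3125, 0.3969, 0.2906]
t=4: π = [0.3227, 0.4008, 0.2766]
t=5: π = [0.3191, 0.3998, 0.2811]
t=6: π = [0.3203, 0.4000, 0.2797]
t=7: π = [0.3199, 0.4000, 0.2801]
t=8: π = [0.3200, 0.4000, 0.2800]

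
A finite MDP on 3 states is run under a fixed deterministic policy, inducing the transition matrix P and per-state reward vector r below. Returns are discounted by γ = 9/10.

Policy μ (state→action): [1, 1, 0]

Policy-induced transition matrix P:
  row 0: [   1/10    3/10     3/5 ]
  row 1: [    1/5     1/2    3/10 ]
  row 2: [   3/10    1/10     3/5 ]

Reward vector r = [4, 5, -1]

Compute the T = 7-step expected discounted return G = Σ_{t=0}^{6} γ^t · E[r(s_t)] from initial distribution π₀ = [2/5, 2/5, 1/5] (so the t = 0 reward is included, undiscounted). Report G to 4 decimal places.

t=0: π = [0.4000, 0.4000, 0.2000], E[r] = 3.4000, γ^t·E[r] = 3.400000, running G = 3.400000
t=1: π = [0.1800, 0.3400, 0.4800], E[r] = 1.9400, γ^t·E[r] = 1.746000, running G = 5.146000
t=2: π = [0.2300, 0.2720, 0.4980], E[r] = 1.7820, γ^t·E[r] = 1.443420, running G = 6.589420
t=3: π = [0.2268, 0.2548, 0.5184], E[r] = 1.6628, γ^t·E[r] = 1.212181, running G = 7.801601
t=4: π = [0.2292, 0.2473, 0.5236], E[r] = 1.6295, γ^t·E[r] = 1.069102, running G = 8.870703
t=5: π = [0.2294, 0.2447, 0.5258], E[r] = 1.6157, γ^t·E[r] = 0.954033, running G = 9.824736
t=6: π = [0.2296, 0.2438, 0.5266], E[r] = 1.6109, γ^t·E[r] = 0.856099, running G = 10.680836

G = 10.6808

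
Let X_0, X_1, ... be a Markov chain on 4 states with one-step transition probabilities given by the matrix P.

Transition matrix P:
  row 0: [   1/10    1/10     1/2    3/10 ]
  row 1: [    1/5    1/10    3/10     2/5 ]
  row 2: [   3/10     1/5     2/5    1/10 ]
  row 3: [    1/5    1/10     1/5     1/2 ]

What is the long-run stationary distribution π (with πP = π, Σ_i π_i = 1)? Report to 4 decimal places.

π = [0.2133, 0.1347, 0.3468, 0.3051]

Balance equations π_j = Σ_i π_i·P[i][j]:
  π_0 = 1/10·π_0 + 1/5·π_1 + 3/10·π_2 + 1/5·π_3
  π_1 = 1/10·π_0 + 1/10·π_1 + 1/5·π_2 + 1/10·π_3
  π_2 = 1/2·π_0 + 3/10·π_1 + 2/5·π_2 + 1/5·π_3
  normalize: π_0 + π_1 + π_2 + π_3 = 1
Solving the linear system gives exactly π = [179/839, 113/839, 291/839, 256/839].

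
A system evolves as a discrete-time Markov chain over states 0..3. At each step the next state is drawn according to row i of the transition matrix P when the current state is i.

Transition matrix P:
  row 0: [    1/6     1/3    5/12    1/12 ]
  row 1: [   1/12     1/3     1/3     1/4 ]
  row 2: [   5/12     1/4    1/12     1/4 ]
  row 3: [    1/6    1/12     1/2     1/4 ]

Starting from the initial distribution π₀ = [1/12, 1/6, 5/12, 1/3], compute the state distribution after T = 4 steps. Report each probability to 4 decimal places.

t=0: π = [0.0833, 0.1667, 0.4167, 0.3333]
t=1: π = [0.2569, 0.2153, 0.2917, 0.2361]
t=2: π = [0.2216, 0.2500, 0.3212, 0.2072]
t=3: π = [0.2261, 0.2548, 0.3060, 0.2131]
t=4: π = [0.2219, 0.2546, 0.3112, 0.2123]

π = [0.2219, 0.2546, 0.3112, 0.2123]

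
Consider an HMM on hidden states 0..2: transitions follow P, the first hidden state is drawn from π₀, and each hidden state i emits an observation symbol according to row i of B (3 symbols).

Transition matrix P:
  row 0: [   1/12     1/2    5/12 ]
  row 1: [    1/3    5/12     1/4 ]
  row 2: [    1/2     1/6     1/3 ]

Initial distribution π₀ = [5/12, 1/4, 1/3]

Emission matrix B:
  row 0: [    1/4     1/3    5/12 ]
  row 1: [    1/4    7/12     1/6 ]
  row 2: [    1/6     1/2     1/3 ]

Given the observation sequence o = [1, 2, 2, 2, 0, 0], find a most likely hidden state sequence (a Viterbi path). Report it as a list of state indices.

t=0: δ = [1.389e-01, 1.458e-01, 1.667e-01]  (obs o_0=1)
t=1: δ = [3.472e-02, 1.157e-02, 1.929e-02]  ψ = [2, 0, 0]  (obs o_1=2)
t=2: δ = [4.019e-03, 2.894e-03, 4.823e-03]  ψ = [2, 0, 0]  (obs o_2=2)
t=3: δ = [1.005e-03, 3.349e-04, 5.582e-04]  ψ = [2, 0, 0]  (obs o_3=2)
t=4: δ = [6.977e-05, 1.256e-04, 6.977e-05]  ψ = [2, 0, 0]  (obs o_4=0)
t=5: δ = [1.047e-05, 1.308e-05, 5.233e-06]  ψ = [1, 1, 1]  (obs o_5=0)
backtrack: best end state = 1; path = [2, 0, 2, 0, 1, 1]

path = [2, 0, 2, 0, 1, 1]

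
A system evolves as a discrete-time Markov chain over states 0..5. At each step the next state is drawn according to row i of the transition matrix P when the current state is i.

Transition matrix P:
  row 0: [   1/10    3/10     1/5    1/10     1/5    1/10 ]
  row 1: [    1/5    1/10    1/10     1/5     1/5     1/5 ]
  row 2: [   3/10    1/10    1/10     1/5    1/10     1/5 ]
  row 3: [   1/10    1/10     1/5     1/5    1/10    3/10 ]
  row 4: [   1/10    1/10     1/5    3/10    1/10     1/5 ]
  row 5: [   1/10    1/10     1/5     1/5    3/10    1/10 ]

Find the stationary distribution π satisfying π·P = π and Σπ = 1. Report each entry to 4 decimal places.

π = [0.1470, 0.1294, 0.1701, 0.2018, 0.1650, 0.1868]

Balance equations π_j = Σ_i π_i·P[i][j]:
  π_0 = 1/10·π_0 + 1/5·π_1 + 3/10·π_2 + 1/10·π_3 + 1/10·π_4 + 1/10·π_5
  π_1 = 3/10·π_0 + 1/10·π_1 + 1/10·π_2 + 1/10·π_3 + 1/10·π_4 + 1/10·π_5
  π_2 = 1/5·π_0 + 1/10·π_1 + 1/10·π_2 + 1/5·π_3 + 1/5·π_4 + 1/5·π_5
  π_3 = 1/10·π_0 + 1/5·π_1 + 1/5·π_2 + 1/5·π_3 + 3/10·π_4 + 1/5·π_5
  π_4 = 1/5·π_0 + 1/5·π_1 + 1/10·π_2 + 1/10·π_3 + 1/10·π_4 + 3/10·π_5
  normalize: π_0 + π_1 + π_2 + π_3 + π_4 + π_5 = 1
Solving the linear system gives exactly π = [159/1082, 70/541, 92/541, 26639/132004, 5445/33001, 24659/132004].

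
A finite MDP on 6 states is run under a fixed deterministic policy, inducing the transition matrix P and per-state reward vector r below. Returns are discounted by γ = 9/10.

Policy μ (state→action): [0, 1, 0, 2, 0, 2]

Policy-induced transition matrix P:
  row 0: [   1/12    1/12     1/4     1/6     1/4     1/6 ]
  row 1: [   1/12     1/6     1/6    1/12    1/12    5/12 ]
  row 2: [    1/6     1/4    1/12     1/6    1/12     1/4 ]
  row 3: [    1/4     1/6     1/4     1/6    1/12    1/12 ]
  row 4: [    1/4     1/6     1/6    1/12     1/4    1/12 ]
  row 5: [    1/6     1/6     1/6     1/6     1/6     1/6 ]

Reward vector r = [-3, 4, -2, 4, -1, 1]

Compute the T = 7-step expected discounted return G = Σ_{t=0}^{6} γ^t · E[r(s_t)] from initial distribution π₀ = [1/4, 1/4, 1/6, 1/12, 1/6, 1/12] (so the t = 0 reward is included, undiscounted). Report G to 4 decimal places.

t=0: π = [0.2500, 0.2500, 0.1667, 0.0833, 0.1667, 0.0833], E[r] = 0.1667, γ^t·E[r] = 0.166667, running G = 0.166667
t=1: π = [0.1458, 0.1597, 0.1806, 0.1319, 0.1597, 0.2222], E[r] = 0.4306, γ^t·E[r] = 0.387500, running G = 0.554167
t=2: π = [0.1655, 0.1696, 0.1748, 0.1400, 0.1528, 0.1973], E[r] = 0.4369, γ^t·E[r] = 0.353906, running G = 0.908073
t=3: π = [0.1631, 0.1674, 0.1776, 0.1398, 0.1528, 0.1992], E[r] = 0.4308, γ^t·E[r] = 0.314051, running G = 1.222124
t=4: π = [0.1635, 0.1679, 0.1771, 0.1400, 0.1526, 0.1989], E[r] = 0.4330, γ^t·E[r] = 0.284080, running G = 1.506204
t=5: π = [0.1634, 0.1678, 0.1772, 0.1400, 0.1526, 0.1990], E[r] = 0.4328, γ^t·E[r] = 0.255547, running G = 1.761751
t=6: π = [0.1634, 0.1678, 0.1772, 0.1400, 0.1526, 0.1990], E[r] = 0.4328, γ^t·E[r] = 0.230029, running G = 1.991780

G = 1.9918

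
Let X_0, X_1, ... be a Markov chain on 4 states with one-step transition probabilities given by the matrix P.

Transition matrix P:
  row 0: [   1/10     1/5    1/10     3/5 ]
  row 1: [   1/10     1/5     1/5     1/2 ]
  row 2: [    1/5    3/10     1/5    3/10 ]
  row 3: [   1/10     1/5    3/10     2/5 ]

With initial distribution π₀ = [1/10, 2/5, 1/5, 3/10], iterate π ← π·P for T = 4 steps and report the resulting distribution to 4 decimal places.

π = [0.1230, 0.2230, 0.2300, 0.4239]

t=0: π = [0.1000, 0.4000, 0.2000, 0.3000]
t=1: π = [0.1200, 0.2200, 0.2200, 0.4400]
t=2: π = [0.1220, 0.2220, 0.2320, 0.4240]
t=3: π = [0.1232, 0.2232, 0.2302, 0.4234]
t=4: π = [0.1230, 0.2230, 0.2300, 0.4239]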